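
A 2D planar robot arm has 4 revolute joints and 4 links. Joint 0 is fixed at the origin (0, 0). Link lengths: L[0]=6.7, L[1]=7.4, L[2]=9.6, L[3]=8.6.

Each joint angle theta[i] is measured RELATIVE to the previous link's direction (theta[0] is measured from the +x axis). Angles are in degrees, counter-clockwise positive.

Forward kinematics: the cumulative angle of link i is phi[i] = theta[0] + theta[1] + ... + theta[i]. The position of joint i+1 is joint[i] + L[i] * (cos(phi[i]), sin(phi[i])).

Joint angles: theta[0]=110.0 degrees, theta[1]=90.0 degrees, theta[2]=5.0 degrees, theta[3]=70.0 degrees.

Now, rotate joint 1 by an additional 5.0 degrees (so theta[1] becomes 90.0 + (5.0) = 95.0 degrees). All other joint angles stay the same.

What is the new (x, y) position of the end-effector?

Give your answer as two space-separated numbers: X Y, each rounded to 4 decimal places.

Answer: -15.8187 -10.1008

Derivation:
joint[0] = (0.0000, 0.0000)  (base)
link 0: phi[0] = 110 = 110 deg
  cos(110 deg) = -0.3420, sin(110 deg) = 0.9397
  joint[1] = (0.0000, 0.0000) + 6.7 * (-0.3420, 0.9397) = (0.0000 + -2.2915, 0.0000 + 6.2959) = (-2.2915, 6.2959)
link 1: phi[1] = 110 + 95 = 205 deg
  cos(205 deg) = -0.9063, sin(205 deg) = -0.4226
  joint[2] = (-2.2915, 6.2959) + 7.4 * (-0.9063, -0.4226) = (-2.2915 + -6.7067, 6.2959 + -3.1274) = (-8.9982, 3.1686)
link 2: phi[2] = 110 + 95 + 5 = 210 deg
  cos(210 deg) = -0.8660, sin(210 deg) = -0.5000
  joint[3] = (-8.9982, 3.1686) + 9.6 * (-0.8660, -0.5000) = (-8.9982 + -8.3138, 3.1686 + -4.8000) = (-17.3121, -1.6314)
link 3: phi[3] = 110 + 95 + 5 + 70 = 280 deg
  cos(280 deg) = 0.1736, sin(280 deg) = -0.9848
  joint[4] = (-17.3121, -1.6314) + 8.6 * (0.1736, -0.9848) = (-17.3121 + 1.4934, -1.6314 + -8.4693) = (-15.8187, -10.1008)
End effector: (-15.8187, -10.1008)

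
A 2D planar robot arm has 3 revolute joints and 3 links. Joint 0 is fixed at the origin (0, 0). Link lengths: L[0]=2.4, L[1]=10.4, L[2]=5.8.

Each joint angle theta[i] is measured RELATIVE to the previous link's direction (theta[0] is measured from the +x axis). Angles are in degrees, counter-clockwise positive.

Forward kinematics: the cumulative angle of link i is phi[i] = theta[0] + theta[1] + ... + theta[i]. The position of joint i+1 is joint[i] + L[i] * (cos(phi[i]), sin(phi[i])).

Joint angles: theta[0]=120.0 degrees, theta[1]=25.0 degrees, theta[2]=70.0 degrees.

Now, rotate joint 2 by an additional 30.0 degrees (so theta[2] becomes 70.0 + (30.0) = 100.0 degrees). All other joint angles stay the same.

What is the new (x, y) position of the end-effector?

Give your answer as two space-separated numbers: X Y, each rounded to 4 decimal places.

joint[0] = (0.0000, 0.0000)  (base)
link 0: phi[0] = 120 = 120 deg
  cos(120 deg) = -0.5000, sin(120 deg) = 0.8660
  joint[1] = (0.0000, 0.0000) + 2.4 * (-0.5000, 0.8660) = (0.0000 + -1.2000, 0.0000 + 2.0785) = (-1.2000, 2.0785)
link 1: phi[1] = 120 + 25 = 145 deg
  cos(145 deg) = -0.8192, sin(145 deg) = 0.5736
  joint[2] = (-1.2000, 2.0785) + 10.4 * (-0.8192, 0.5736) = (-1.2000 + -8.5192, 2.0785 + 5.9652) = (-9.7192, 8.0437)
link 2: phi[2] = 120 + 25 + 100 = 245 deg
  cos(245 deg) = -0.4226, sin(245 deg) = -0.9063
  joint[3] = (-9.7192, 8.0437) + 5.8 * (-0.4226, -0.9063) = (-9.7192 + -2.4512, 8.0437 + -5.2566) = (-12.1704, 2.7871)
End effector: (-12.1704, 2.7871)

Answer: -12.1704 2.7871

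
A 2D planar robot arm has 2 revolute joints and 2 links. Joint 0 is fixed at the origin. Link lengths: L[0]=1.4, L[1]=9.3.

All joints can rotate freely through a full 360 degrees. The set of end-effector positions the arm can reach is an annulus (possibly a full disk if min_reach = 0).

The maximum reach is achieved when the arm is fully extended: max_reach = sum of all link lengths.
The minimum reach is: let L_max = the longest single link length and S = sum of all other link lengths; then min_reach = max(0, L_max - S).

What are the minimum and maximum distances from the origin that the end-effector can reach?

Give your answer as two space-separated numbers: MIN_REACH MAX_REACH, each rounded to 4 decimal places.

Answer: 7.9000 10.7000

Derivation:
Link lengths: [1.4, 9.3]
max_reach = 1.4 + 9.3 = 10.7
L_max = max([1.4, 9.3]) = 9.3
S (sum of others) = 10.7 - 9.3 = 1.4
min_reach = max(0, 9.3 - 1.4) = max(0, 7.9) = 7.9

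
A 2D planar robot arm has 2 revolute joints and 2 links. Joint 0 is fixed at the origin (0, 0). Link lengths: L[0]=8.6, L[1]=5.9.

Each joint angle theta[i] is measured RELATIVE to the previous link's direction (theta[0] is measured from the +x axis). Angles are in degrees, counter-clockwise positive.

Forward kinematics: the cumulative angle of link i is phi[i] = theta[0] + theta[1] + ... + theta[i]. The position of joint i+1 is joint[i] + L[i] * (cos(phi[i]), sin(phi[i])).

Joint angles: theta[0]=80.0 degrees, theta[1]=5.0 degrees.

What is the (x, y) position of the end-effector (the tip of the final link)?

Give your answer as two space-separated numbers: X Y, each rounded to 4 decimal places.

Answer: 2.0076 14.3469

Derivation:
joint[0] = (0.0000, 0.0000)  (base)
link 0: phi[0] = 80 = 80 deg
  cos(80 deg) = 0.1736, sin(80 deg) = 0.9848
  joint[1] = (0.0000, 0.0000) + 8.6 * (0.1736, 0.9848) = (0.0000 + 1.4934, 0.0000 + 8.4693) = (1.4934, 8.4693)
link 1: phi[1] = 80 + 5 = 85 deg
  cos(85 deg) = 0.0872, sin(85 deg) = 0.9962
  joint[2] = (1.4934, 8.4693) + 5.9 * (0.0872, 0.9962) = (1.4934 + 0.5142, 8.4693 + 5.8775) = (2.0076, 14.3469)
End effector: (2.0076, 14.3469)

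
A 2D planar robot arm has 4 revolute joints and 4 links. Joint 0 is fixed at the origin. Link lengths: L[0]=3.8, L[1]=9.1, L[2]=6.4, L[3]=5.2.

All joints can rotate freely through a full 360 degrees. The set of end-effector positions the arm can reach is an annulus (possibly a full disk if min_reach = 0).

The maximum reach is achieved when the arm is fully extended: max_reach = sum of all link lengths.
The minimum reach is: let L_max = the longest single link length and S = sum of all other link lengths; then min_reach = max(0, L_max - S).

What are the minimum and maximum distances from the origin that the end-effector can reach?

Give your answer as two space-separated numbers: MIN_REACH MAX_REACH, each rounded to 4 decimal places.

Answer: 0.0000 24.5000

Derivation:
Link lengths: [3.8, 9.1, 6.4, 5.2]
max_reach = 3.8 + 9.1 + 6.4 + 5.2 = 24.5
L_max = max([3.8, 9.1, 6.4, 5.2]) = 9.1
S (sum of others) = 24.5 - 9.1 = 15.4
min_reach = max(0, 9.1 - 15.4) = max(0, -6.3) = 0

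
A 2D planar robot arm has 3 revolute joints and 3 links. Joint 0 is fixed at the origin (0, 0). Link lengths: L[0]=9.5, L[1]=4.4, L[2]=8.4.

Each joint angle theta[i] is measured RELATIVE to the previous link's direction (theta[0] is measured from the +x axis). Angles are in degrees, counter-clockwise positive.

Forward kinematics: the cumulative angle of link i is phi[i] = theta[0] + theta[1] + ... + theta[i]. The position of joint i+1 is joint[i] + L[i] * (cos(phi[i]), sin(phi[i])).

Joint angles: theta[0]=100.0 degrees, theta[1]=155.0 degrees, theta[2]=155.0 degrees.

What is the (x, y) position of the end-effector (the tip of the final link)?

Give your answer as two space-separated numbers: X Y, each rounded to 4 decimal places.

Answer: 2.6110 11.5404

Derivation:
joint[0] = (0.0000, 0.0000)  (base)
link 0: phi[0] = 100 = 100 deg
  cos(100 deg) = -0.1736, sin(100 deg) = 0.9848
  joint[1] = (0.0000, 0.0000) + 9.5 * (-0.1736, 0.9848) = (0.0000 + -1.6497, 0.0000 + 9.3557) = (-1.6497, 9.3557)
link 1: phi[1] = 100 + 155 = 255 deg
  cos(255 deg) = -0.2588, sin(255 deg) = -0.9659
  joint[2] = (-1.6497, 9.3557) + 4.4 * (-0.2588, -0.9659) = (-1.6497 + -1.1388, 9.3557 + -4.2501) = (-2.7885, 5.1056)
link 2: phi[2] = 100 + 155 + 155 = 410 deg
  cos(410 deg) = 0.6428, sin(410 deg) = 0.7660
  joint[3] = (-2.7885, 5.1056) + 8.4 * (0.6428, 0.7660) = (-2.7885 + 5.3994, 5.1056 + 6.4348) = (2.6110, 11.5404)
End effector: (2.6110, 11.5404)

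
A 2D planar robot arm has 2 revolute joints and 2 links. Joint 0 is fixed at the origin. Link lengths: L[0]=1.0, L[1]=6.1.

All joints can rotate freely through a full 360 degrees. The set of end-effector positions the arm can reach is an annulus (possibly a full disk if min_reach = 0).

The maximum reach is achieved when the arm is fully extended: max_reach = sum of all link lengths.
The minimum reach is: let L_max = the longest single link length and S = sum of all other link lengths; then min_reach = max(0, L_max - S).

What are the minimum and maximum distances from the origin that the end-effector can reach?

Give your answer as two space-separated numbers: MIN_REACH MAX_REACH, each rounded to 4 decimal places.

Link lengths: [1.0, 6.1]
max_reach = 1 + 6.1 = 7.1
L_max = max([1.0, 6.1]) = 6.1
S (sum of others) = 7.1 - 6.1 = 1
min_reach = max(0, 6.1 - 1) = max(0, 5.1) = 5.1

Answer: 5.1000 7.1000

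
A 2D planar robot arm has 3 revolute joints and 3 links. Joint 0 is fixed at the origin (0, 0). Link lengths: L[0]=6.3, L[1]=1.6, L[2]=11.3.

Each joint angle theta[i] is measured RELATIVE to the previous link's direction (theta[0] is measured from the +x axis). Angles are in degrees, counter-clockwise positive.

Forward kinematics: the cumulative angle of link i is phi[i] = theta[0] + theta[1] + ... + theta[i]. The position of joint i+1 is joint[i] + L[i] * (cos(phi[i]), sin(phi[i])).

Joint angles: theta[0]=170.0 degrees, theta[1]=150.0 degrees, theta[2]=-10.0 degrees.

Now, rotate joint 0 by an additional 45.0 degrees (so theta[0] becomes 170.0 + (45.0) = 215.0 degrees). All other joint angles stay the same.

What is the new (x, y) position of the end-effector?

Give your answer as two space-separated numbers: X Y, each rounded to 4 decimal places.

joint[0] = (0.0000, 0.0000)  (base)
link 0: phi[0] = 215 = 215 deg
  cos(215 deg) = -0.8192, sin(215 deg) = -0.5736
  joint[1] = (0.0000, 0.0000) + 6.3 * (-0.8192, -0.5736) = (0.0000 + -5.1607, 0.0000 + -3.6135) = (-5.1607, -3.6135)
link 1: phi[1] = 215 + 150 = 365 deg
  cos(365 deg) = 0.9962, sin(365 deg) = 0.0872
  joint[2] = (-5.1607, -3.6135) + 1.6 * (0.9962, 0.0872) = (-5.1607 + 1.5939, -3.6135 + 0.1394) = (-3.5667, -3.4741)
link 2: phi[2] = 215 + 150 + -10 = 355 deg
  cos(355 deg) = 0.9962, sin(355 deg) = -0.0872
  joint[3] = (-3.5667, -3.4741) + 11.3 * (0.9962, -0.0872) = (-3.5667 + 11.2570, -3.4741 + -0.9849) = (7.6903, -4.4589)
End effector: (7.6903, -4.4589)

Answer: 7.6903 -4.4589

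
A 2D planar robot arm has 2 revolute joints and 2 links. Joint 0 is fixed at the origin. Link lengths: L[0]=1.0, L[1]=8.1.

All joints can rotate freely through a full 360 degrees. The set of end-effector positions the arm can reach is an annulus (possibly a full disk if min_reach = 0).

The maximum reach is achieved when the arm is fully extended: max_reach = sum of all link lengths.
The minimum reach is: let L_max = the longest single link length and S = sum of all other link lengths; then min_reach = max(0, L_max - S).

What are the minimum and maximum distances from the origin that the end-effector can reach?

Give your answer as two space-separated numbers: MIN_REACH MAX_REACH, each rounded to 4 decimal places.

Link lengths: [1.0, 8.1]
max_reach = 1 + 8.1 = 9.1
L_max = max([1.0, 8.1]) = 8.1
S (sum of others) = 9.1 - 8.1 = 1
min_reach = max(0, 8.1 - 1) = max(0, 7.1) = 7.1

Answer: 7.1000 9.1000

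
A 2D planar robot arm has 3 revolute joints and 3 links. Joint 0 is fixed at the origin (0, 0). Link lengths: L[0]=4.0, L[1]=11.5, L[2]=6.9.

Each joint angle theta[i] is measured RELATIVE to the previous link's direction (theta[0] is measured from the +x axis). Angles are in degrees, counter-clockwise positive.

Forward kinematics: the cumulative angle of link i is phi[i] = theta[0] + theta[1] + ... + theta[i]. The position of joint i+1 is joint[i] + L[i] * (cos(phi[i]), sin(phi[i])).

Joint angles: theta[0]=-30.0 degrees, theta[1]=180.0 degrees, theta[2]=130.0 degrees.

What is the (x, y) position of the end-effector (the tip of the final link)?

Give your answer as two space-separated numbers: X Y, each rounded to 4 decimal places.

Answer: -5.2970 -3.0452

Derivation:
joint[0] = (0.0000, 0.0000)  (base)
link 0: phi[0] = -30 = -30 deg
  cos(-30 deg) = 0.8660, sin(-30 deg) = -0.5000
  joint[1] = (0.0000, 0.0000) + 4 * (0.8660, -0.5000) = (0.0000 + 3.4641, 0.0000 + -2.0000) = (3.4641, -2.0000)
link 1: phi[1] = -30 + 180 = 150 deg
  cos(150 deg) = -0.8660, sin(150 deg) = 0.5000
  joint[2] = (3.4641, -2.0000) + 11.5 * (-0.8660, 0.5000) = (3.4641 + -9.9593, -2.0000 + 5.7500) = (-6.4952, 3.7500)
link 2: phi[2] = -30 + 180 + 130 = 280 deg
  cos(280 deg) = 0.1736, sin(280 deg) = -0.9848
  joint[3] = (-6.4952, 3.7500) + 6.9 * (0.1736, -0.9848) = (-6.4952 + 1.1982, 3.7500 + -6.7952) = (-5.2970, -3.0452)
End effector: (-5.2970, -3.0452)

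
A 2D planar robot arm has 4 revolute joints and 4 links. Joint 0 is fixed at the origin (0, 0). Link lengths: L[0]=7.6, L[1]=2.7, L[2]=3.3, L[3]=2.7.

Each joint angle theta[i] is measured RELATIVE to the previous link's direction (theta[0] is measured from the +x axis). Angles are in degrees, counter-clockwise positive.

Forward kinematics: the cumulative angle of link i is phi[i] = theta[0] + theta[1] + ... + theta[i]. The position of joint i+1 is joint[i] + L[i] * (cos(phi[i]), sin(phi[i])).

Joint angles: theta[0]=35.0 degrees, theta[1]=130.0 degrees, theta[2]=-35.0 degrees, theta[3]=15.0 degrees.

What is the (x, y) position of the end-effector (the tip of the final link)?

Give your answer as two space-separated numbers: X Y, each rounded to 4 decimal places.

joint[0] = (0.0000, 0.0000)  (base)
link 0: phi[0] = 35 = 35 deg
  cos(35 deg) = 0.8192, sin(35 deg) = 0.5736
  joint[1] = (0.0000, 0.0000) + 7.6 * (0.8192, 0.5736) = (0.0000 + 6.2256, 0.0000 + 4.3592) = (6.2256, 4.3592)
link 1: phi[1] = 35 + 130 = 165 deg
  cos(165 deg) = -0.9659, sin(165 deg) = 0.2588
  joint[2] = (6.2256, 4.3592) + 2.7 * (-0.9659, 0.2588) = (6.2256 + -2.6080, 4.3592 + 0.6988) = (3.6176, 5.0580)
link 2: phi[2] = 35 + 130 + -35 = 130 deg
  cos(130 deg) = -0.6428, sin(130 deg) = 0.7660
  joint[3] = (3.6176, 5.0580) + 3.3 * (-0.6428, 0.7660) = (3.6176 + -2.1212, 5.0580 + 2.5279) = (1.4964, 7.5859)
link 3: phi[3] = 35 + 130 + -35 + 15 = 145 deg
  cos(145 deg) = -0.8192, sin(145 deg) = 0.5736
  joint[4] = (1.4964, 7.5859) + 2.7 * (-0.8192, 0.5736) = (1.4964 + -2.2117, 7.5859 + 1.5487) = (-0.7154, 9.1346)
End effector: (-0.7154, 9.1346)

Answer: -0.7154 9.1346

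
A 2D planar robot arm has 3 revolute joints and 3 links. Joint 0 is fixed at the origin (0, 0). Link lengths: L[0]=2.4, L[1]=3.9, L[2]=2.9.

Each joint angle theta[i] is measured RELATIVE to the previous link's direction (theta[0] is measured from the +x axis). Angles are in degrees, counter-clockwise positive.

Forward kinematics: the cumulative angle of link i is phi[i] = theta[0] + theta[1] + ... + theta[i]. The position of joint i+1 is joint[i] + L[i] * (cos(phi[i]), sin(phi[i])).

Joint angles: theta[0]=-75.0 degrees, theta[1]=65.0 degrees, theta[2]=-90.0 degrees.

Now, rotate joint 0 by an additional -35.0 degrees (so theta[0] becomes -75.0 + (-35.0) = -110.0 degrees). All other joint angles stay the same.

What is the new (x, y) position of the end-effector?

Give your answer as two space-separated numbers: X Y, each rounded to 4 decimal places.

joint[0] = (0.0000, 0.0000)  (base)
link 0: phi[0] = -110 = -110 deg
  cos(-110 deg) = -0.3420, sin(-110 deg) = -0.9397
  joint[1] = (0.0000, 0.0000) + 2.4 * (-0.3420, -0.9397) = (0.0000 + -0.8208, 0.0000 + -2.2553) = (-0.8208, -2.2553)
link 1: phi[1] = -110 + 65 = -45 deg
  cos(-45 deg) = 0.7071, sin(-45 deg) = -0.7071
  joint[2] = (-0.8208, -2.2553) + 3.9 * (0.7071, -0.7071) = (-0.8208 + 2.7577, -2.2553 + -2.7577) = (1.9369, -5.0130)
link 2: phi[2] = -110 + 65 + -90 = -135 deg
  cos(-135 deg) = -0.7071, sin(-135 deg) = -0.7071
  joint[3] = (1.9369, -5.0130) + 2.9 * (-0.7071, -0.7071) = (1.9369 + -2.0506, -5.0130 + -2.0506) = (-0.1137, -7.0636)
End effector: (-0.1137, -7.0636)

Answer: -0.1137 -7.0636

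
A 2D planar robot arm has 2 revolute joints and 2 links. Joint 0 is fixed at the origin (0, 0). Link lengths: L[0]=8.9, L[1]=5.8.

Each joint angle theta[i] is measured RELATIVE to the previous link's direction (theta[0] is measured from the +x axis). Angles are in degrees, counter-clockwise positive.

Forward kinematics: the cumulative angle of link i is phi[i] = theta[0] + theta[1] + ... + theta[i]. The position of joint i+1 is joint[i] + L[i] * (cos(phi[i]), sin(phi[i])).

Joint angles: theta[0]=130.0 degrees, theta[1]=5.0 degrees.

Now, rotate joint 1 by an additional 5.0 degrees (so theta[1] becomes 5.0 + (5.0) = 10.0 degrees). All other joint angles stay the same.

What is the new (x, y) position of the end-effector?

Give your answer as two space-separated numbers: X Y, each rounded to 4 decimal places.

Answer: -10.1639 10.5460

Derivation:
joint[0] = (0.0000, 0.0000)  (base)
link 0: phi[0] = 130 = 130 deg
  cos(130 deg) = -0.6428, sin(130 deg) = 0.7660
  joint[1] = (0.0000, 0.0000) + 8.9 * (-0.6428, 0.7660) = (0.0000 + -5.7208, 0.0000 + 6.8178) = (-5.7208, 6.8178)
link 1: phi[1] = 130 + 10 = 140 deg
  cos(140 deg) = -0.7660, sin(140 deg) = 0.6428
  joint[2] = (-5.7208, 6.8178) + 5.8 * (-0.7660, 0.6428) = (-5.7208 + -4.4431, 6.8178 + 3.7282) = (-10.1639, 10.5460)
End effector: (-10.1639, 10.5460)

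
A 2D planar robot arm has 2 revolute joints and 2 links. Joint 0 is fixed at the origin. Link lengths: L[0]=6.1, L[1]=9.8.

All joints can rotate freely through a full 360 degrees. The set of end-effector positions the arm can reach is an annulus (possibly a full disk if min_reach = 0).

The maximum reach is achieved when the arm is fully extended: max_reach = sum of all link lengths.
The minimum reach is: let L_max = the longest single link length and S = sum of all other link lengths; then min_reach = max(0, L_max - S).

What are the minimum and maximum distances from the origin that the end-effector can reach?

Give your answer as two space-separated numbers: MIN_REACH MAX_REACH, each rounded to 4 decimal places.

Link lengths: [6.1, 9.8]
max_reach = 6.1 + 9.8 = 15.9
L_max = max([6.1, 9.8]) = 9.8
S (sum of others) = 15.9 - 9.8 = 6.1
min_reach = max(0, 9.8 - 6.1) = max(0, 3.7) = 3.7

Answer: 3.7000 15.9000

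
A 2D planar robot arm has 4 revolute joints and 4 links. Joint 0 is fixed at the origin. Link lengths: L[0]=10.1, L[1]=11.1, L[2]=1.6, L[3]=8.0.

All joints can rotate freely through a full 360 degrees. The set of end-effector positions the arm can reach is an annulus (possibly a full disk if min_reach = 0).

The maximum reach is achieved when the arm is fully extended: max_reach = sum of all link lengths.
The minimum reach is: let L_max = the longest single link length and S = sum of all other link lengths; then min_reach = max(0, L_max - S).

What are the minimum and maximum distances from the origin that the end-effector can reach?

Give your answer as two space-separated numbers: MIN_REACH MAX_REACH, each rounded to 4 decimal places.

Link lengths: [10.1, 11.1, 1.6, 8.0]
max_reach = 10.1 + 11.1 + 1.6 + 8 = 30.8
L_max = max([10.1, 11.1, 1.6, 8.0]) = 11.1
S (sum of others) = 30.8 - 11.1 = 19.7
min_reach = max(0, 11.1 - 19.7) = max(0, -8.6) = 0

Answer: 0.0000 30.8000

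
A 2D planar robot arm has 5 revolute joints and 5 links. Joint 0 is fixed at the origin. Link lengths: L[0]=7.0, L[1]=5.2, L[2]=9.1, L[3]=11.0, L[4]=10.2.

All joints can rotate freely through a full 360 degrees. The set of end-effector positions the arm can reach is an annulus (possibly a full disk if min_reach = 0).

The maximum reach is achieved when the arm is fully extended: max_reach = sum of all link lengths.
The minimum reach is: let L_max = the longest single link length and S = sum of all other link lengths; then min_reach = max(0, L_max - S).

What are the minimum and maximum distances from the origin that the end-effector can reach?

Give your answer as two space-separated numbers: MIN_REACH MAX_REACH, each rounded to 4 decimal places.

Answer: 0.0000 42.5000

Derivation:
Link lengths: [7.0, 5.2, 9.1, 11.0, 10.2]
max_reach = 7 + 5.2 + 9.1 + 11 + 10.2 = 42.5
L_max = max([7.0, 5.2, 9.1, 11.0, 10.2]) = 11
S (sum of others) = 42.5 - 11 = 31.5
min_reach = max(0, 11 - 31.5) = max(0, -20.5) = 0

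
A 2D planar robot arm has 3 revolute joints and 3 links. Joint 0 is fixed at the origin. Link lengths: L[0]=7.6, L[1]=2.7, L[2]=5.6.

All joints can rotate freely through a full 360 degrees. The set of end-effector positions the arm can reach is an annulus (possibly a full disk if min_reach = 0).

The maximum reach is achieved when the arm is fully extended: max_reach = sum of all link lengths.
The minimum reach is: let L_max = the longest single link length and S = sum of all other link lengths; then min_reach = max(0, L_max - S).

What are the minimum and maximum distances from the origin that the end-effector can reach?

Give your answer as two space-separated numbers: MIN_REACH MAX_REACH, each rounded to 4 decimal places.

Link lengths: [7.6, 2.7, 5.6]
max_reach = 7.6 + 2.7 + 5.6 = 15.9
L_max = max([7.6, 2.7, 5.6]) = 7.6
S (sum of others) = 15.9 - 7.6 = 8.3
min_reach = max(0, 7.6 - 8.3) = max(0, -0.7) = 0

Answer: 0.0000 15.9000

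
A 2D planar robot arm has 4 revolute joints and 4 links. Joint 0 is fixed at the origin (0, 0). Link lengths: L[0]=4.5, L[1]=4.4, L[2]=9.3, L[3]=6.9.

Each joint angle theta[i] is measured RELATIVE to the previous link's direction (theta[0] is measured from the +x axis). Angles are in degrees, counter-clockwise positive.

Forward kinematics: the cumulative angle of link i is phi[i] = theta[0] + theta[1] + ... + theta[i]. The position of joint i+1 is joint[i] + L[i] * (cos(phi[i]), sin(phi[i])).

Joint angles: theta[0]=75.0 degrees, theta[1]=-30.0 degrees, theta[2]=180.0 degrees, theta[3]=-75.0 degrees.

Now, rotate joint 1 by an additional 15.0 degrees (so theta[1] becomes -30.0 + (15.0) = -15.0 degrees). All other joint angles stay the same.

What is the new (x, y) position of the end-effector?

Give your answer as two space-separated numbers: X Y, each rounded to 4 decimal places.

joint[0] = (0.0000, 0.0000)  (base)
link 0: phi[0] = 75 = 75 deg
  cos(75 deg) = 0.2588, sin(75 deg) = 0.9659
  joint[1] = (0.0000, 0.0000) + 4.5 * (0.2588, 0.9659) = (0.0000 + 1.1647, 0.0000 + 4.3467) = (1.1647, 4.3467)
link 1: phi[1] = 75 + -15 = 60 deg
  cos(60 deg) = 0.5000, sin(60 deg) = 0.8660
  joint[2] = (1.1647, 4.3467) + 4.4 * (0.5000, 0.8660) = (1.1647 + 2.2000, 4.3467 + 3.8105) = (3.3647, 8.1572)
link 2: phi[2] = 75 + -15 + 180 = 240 deg
  cos(240 deg) = -0.5000, sin(240 deg) = -0.8660
  joint[3] = (3.3647, 8.1572) + 9.3 * (-0.5000, -0.8660) = (3.3647 + -4.6500, 8.1572 + -8.0540) = (-1.2853, 0.1031)
link 3: phi[3] = 75 + -15 + 180 + -75 = 165 deg
  cos(165 deg) = -0.9659, sin(165 deg) = 0.2588
  joint[4] = (-1.2853, 0.1031) + 6.9 * (-0.9659, 0.2588) = (-1.2853 + -6.6649, 0.1031 + 1.7859) = (-7.9502, 1.8890)
End effector: (-7.9502, 1.8890)

Answer: -7.9502 1.8890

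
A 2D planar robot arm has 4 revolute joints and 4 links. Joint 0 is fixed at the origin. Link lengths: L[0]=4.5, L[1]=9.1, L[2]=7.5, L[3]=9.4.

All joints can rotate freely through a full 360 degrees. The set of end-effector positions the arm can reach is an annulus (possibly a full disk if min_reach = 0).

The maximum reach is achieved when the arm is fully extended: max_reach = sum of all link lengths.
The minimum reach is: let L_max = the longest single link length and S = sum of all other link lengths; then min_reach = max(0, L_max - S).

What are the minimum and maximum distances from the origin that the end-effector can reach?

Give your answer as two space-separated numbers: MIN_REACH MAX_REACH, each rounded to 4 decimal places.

Link lengths: [4.5, 9.1, 7.5, 9.4]
max_reach = 4.5 + 9.1 + 7.5 + 9.4 = 30.5
L_max = max([4.5, 9.1, 7.5, 9.4]) = 9.4
S (sum of others) = 30.5 - 9.4 = 21.1
min_reach = max(0, 9.4 - 21.1) = max(0, -11.7) = 0

Answer: 0.0000 30.5000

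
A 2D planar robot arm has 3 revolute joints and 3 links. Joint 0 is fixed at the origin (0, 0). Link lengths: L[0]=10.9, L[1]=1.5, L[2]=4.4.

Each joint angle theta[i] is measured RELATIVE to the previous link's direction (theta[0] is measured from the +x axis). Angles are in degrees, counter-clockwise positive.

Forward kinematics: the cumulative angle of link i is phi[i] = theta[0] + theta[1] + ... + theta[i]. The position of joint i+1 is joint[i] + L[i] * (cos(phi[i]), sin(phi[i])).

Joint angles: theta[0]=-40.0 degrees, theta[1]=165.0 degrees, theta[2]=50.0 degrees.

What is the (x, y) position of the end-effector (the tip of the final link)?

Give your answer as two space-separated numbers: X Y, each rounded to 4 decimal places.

joint[0] = (0.0000, 0.0000)  (base)
link 0: phi[0] = -40 = -40 deg
  cos(-40 deg) = 0.7660, sin(-40 deg) = -0.6428
  joint[1] = (0.0000, 0.0000) + 10.9 * (0.7660, -0.6428) = (0.0000 + 8.3499, 0.0000 + -7.0064) = (8.3499, -7.0064)
link 1: phi[1] = -40 + 165 = 125 deg
  cos(125 deg) = -0.5736, sin(125 deg) = 0.8192
  joint[2] = (8.3499, -7.0064) + 1.5 * (-0.5736, 0.8192) = (8.3499 + -0.8604, -7.0064 + 1.2287) = (7.4895, -5.7777)
link 2: phi[2] = -40 + 165 + 50 = 175 deg
  cos(175 deg) = -0.9962, sin(175 deg) = 0.0872
  joint[3] = (7.4895, -5.7777) + 4.4 * (-0.9962, 0.0872) = (7.4895 + -4.3833, -5.7777 + 0.3835) = (3.1063, -5.3942)
End effector: (3.1063, -5.3942)

Answer: 3.1063 -5.3942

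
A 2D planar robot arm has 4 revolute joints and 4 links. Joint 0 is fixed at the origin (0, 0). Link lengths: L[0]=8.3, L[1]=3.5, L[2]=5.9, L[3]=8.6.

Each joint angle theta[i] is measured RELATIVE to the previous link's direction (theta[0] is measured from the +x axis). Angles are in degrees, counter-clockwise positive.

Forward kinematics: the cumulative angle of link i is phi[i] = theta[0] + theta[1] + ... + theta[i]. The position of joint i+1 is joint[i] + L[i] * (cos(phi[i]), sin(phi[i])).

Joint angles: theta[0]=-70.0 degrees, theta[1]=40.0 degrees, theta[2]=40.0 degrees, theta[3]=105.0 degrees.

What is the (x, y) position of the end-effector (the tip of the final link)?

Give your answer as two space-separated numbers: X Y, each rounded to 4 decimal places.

joint[0] = (0.0000, 0.0000)  (base)
link 0: phi[0] = -70 = -70 deg
  cos(-70 deg) = 0.3420, sin(-70 deg) = -0.9397
  joint[1] = (0.0000, 0.0000) + 8.3 * (0.3420, -0.9397) = (0.0000 + 2.8388, 0.0000 + -7.7994) = (2.8388, -7.7994)
link 1: phi[1] = -70 + 40 = -30 deg
  cos(-30 deg) = 0.8660, sin(-30 deg) = -0.5000
  joint[2] = (2.8388, -7.7994) + 3.5 * (0.8660, -0.5000) = (2.8388 + 3.0311, -7.7994 + -1.7500) = (5.8699, -9.5494)
link 2: phi[2] = -70 + 40 + 40 = 10 deg
  cos(10 deg) = 0.9848, sin(10 deg) = 0.1736
  joint[3] = (5.8699, -9.5494) + 5.9 * (0.9848, 0.1736) = (5.8699 + 5.8104, -9.5494 + 1.0245) = (11.6802, -8.5249)
link 3: phi[3] = -70 + 40 + 40 + 105 = 115 deg
  cos(115 deg) = -0.4226, sin(115 deg) = 0.9063
  joint[4] = (11.6802, -8.5249) + 8.6 * (-0.4226, 0.9063) = (11.6802 + -3.6345, -8.5249 + 7.7942) = (8.0457, -0.7307)
End effector: (8.0457, -0.7307)

Answer: 8.0457 -0.7307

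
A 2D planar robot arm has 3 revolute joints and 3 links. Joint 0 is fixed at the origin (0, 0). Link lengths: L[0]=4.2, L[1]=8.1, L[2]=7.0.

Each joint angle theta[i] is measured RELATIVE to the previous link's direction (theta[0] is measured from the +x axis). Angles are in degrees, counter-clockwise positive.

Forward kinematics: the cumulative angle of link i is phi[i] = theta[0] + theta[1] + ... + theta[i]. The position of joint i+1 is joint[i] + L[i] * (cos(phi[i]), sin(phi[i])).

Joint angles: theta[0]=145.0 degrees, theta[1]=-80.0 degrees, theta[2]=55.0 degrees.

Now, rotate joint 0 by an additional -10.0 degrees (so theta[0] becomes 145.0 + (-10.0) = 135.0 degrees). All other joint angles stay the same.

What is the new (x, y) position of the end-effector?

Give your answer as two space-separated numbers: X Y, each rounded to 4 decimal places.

Answer: -0.7180 16.1828

Derivation:
joint[0] = (0.0000, 0.0000)  (base)
link 0: phi[0] = 135 = 135 deg
  cos(135 deg) = -0.7071, sin(135 deg) = 0.7071
  joint[1] = (0.0000, 0.0000) + 4.2 * (-0.7071, 0.7071) = (0.0000 + -2.9698, 0.0000 + 2.9698) = (-2.9698, 2.9698)
link 1: phi[1] = 135 + -80 = 55 deg
  cos(55 deg) = 0.5736, sin(55 deg) = 0.8192
  joint[2] = (-2.9698, 2.9698) + 8.1 * (0.5736, 0.8192) = (-2.9698 + 4.6460, 2.9698 + 6.6351) = (1.6761, 9.6050)
link 2: phi[2] = 135 + -80 + 55 = 110 deg
  cos(110 deg) = -0.3420, sin(110 deg) = 0.9397
  joint[3] = (1.6761, 9.6050) + 7 * (-0.3420, 0.9397) = (1.6761 + -2.3941, 9.6050 + 6.5778) = (-0.7180, 16.1828)
End effector: (-0.7180, 16.1828)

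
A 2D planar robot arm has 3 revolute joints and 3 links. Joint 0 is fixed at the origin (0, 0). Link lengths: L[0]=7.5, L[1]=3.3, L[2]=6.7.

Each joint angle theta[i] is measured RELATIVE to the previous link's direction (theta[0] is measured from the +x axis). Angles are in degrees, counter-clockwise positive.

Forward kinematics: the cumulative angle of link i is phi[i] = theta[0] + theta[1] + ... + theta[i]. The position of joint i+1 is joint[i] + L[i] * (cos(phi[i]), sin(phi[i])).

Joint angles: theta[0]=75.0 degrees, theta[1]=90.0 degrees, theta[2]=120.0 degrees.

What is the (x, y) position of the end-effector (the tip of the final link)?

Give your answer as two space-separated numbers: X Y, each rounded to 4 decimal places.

Answer: 0.4877 1.6268

Derivation:
joint[0] = (0.0000, 0.0000)  (base)
link 0: phi[0] = 75 = 75 deg
  cos(75 deg) = 0.2588, sin(75 deg) = 0.9659
  joint[1] = (0.0000, 0.0000) + 7.5 * (0.2588, 0.9659) = (0.0000 + 1.9411, 0.0000 + 7.2444) = (1.9411, 7.2444)
link 1: phi[1] = 75 + 90 = 165 deg
  cos(165 deg) = -0.9659, sin(165 deg) = 0.2588
  joint[2] = (1.9411, 7.2444) + 3.3 * (-0.9659, 0.2588) = (1.9411 + -3.1876, 7.2444 + 0.8541) = (-1.2464, 8.0985)
link 2: phi[2] = 75 + 90 + 120 = 285 deg
  cos(285 deg) = 0.2588, sin(285 deg) = -0.9659
  joint[3] = (-1.2464, 8.0985) + 6.7 * (0.2588, -0.9659) = (-1.2464 + 1.7341, 8.0985 + -6.4717) = (0.4877, 1.6268)
End effector: (0.4877, 1.6268)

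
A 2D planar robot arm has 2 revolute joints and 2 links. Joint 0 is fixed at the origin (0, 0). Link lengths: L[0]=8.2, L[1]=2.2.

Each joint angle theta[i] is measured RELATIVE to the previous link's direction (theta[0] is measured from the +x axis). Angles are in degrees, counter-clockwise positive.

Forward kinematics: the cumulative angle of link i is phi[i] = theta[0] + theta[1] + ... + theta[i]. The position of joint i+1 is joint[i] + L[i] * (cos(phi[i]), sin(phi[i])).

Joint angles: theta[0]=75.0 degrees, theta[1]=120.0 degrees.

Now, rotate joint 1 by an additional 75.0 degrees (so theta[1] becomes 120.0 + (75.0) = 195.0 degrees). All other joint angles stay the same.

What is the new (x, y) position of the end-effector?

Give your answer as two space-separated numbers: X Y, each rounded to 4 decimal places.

Answer: 2.1223 5.7206

Derivation:
joint[0] = (0.0000, 0.0000)  (base)
link 0: phi[0] = 75 = 75 deg
  cos(75 deg) = 0.2588, sin(75 deg) = 0.9659
  joint[1] = (0.0000, 0.0000) + 8.2 * (0.2588, 0.9659) = (0.0000 + 2.1223, 0.0000 + 7.9206) = (2.1223, 7.9206)
link 1: phi[1] = 75 + 195 = 270 deg
  cos(270 deg) = -0.0000, sin(270 deg) = -1.0000
  joint[2] = (2.1223, 7.9206) + 2.2 * (-0.0000, -1.0000) = (2.1223 + -0.0000, 7.9206 + -2.2000) = (2.1223, 5.7206)
End effector: (2.1223, 5.7206)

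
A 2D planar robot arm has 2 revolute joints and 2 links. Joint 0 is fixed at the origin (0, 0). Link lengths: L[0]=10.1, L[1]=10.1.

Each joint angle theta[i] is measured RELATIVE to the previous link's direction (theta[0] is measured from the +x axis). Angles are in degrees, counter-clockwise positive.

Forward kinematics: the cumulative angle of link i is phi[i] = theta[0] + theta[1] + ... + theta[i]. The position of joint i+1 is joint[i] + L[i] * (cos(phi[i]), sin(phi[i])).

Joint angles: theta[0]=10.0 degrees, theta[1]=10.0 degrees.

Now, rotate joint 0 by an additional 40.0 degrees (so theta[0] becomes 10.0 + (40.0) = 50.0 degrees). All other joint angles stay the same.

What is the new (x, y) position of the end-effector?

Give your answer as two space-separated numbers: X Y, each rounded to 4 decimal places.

Answer: 11.5422 16.4839

Derivation:
joint[0] = (0.0000, 0.0000)  (base)
link 0: phi[0] = 50 = 50 deg
  cos(50 deg) = 0.6428, sin(50 deg) = 0.7660
  joint[1] = (0.0000, 0.0000) + 10.1 * (0.6428, 0.7660) = (0.0000 + 6.4922, 0.0000 + 7.7370) = (6.4922, 7.7370)
link 1: phi[1] = 50 + 10 = 60 deg
  cos(60 deg) = 0.5000, sin(60 deg) = 0.8660
  joint[2] = (6.4922, 7.7370) + 10.1 * (0.5000, 0.8660) = (6.4922 + 5.0500, 7.7370 + 8.7469) = (11.5422, 16.4839)
End effector: (11.5422, 16.4839)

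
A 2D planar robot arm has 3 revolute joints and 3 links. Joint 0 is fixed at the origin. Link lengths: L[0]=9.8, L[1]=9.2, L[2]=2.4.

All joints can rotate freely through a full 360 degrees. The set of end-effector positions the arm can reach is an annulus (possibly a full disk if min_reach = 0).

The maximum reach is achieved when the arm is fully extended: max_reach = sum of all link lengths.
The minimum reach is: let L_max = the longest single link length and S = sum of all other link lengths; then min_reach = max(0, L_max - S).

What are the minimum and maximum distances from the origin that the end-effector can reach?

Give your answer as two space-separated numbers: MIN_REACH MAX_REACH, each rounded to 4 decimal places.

Link lengths: [9.8, 9.2, 2.4]
max_reach = 9.8 + 9.2 + 2.4 = 21.4
L_max = max([9.8, 9.2, 2.4]) = 9.8
S (sum of others) = 21.4 - 9.8 = 11.6
min_reach = max(0, 9.8 - 11.6) = max(0, -1.8) = 0

Answer: 0.0000 21.4000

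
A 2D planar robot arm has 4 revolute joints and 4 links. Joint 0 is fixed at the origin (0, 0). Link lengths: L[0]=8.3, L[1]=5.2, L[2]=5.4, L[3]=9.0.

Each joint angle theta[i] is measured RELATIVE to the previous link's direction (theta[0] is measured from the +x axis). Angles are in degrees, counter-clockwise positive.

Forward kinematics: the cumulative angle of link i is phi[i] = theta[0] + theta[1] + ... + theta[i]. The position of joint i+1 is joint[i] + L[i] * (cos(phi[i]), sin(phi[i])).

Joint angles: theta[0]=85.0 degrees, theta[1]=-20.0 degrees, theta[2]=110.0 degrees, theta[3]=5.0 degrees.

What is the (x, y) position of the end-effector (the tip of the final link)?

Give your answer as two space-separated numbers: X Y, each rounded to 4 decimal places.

joint[0] = (0.0000, 0.0000)  (base)
link 0: phi[0] = 85 = 85 deg
  cos(85 deg) = 0.0872, sin(85 deg) = 0.9962
  joint[1] = (0.0000, 0.0000) + 8.3 * (0.0872, 0.9962) = (0.0000 + 0.7234, 0.0000 + 8.2684) = (0.7234, 8.2684)
link 1: phi[1] = 85 + -20 = 65 deg
  cos(65 deg) = 0.4226, sin(65 deg) = 0.9063
  joint[2] = (0.7234, 8.2684) + 5.2 * (0.4226, 0.9063) = (0.7234 + 2.1976, 8.2684 + 4.7128) = (2.9210, 12.9812)
link 2: phi[2] = 85 + -20 + 110 = 175 deg
  cos(175 deg) = -0.9962, sin(175 deg) = 0.0872
  joint[3] = (2.9210, 12.9812) + 5.4 * (-0.9962, 0.0872) = (2.9210 + -5.3795, 12.9812 + 0.4706) = (-2.4584, 13.4519)
link 3: phi[3] = 85 + -20 + 110 + 5 = 180 deg
  cos(180 deg) = -1.0000, sin(180 deg) = 0.0000
  joint[4] = (-2.4584, 13.4519) + 9 * (-1.0000, 0.0000) = (-2.4584 + -9.0000, 13.4519 + 0.0000) = (-11.4584, 13.4519)
End effector: (-11.4584, 13.4519)

Answer: -11.4584 13.4519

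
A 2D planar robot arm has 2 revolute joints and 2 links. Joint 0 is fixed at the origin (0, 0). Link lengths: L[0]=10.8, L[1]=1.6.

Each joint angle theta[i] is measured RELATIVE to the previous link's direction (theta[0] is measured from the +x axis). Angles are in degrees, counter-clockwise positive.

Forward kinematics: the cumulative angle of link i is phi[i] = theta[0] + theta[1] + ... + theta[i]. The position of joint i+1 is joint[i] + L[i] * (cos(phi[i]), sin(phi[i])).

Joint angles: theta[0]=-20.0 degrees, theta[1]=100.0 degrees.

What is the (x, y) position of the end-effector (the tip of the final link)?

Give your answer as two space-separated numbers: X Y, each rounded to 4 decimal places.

Answer: 10.4265 -2.1181

Derivation:
joint[0] = (0.0000, 0.0000)  (base)
link 0: phi[0] = -20 = -20 deg
  cos(-20 deg) = 0.9397, sin(-20 deg) = -0.3420
  joint[1] = (0.0000, 0.0000) + 10.8 * (0.9397, -0.3420) = (0.0000 + 10.1487, 0.0000 + -3.6938) = (10.1487, -3.6938)
link 1: phi[1] = -20 + 100 = 80 deg
  cos(80 deg) = 0.1736, sin(80 deg) = 0.9848
  joint[2] = (10.1487, -3.6938) + 1.6 * (0.1736, 0.9848) = (10.1487 + 0.2778, -3.6938 + 1.5757) = (10.4265, -2.1181)
End effector: (10.4265, -2.1181)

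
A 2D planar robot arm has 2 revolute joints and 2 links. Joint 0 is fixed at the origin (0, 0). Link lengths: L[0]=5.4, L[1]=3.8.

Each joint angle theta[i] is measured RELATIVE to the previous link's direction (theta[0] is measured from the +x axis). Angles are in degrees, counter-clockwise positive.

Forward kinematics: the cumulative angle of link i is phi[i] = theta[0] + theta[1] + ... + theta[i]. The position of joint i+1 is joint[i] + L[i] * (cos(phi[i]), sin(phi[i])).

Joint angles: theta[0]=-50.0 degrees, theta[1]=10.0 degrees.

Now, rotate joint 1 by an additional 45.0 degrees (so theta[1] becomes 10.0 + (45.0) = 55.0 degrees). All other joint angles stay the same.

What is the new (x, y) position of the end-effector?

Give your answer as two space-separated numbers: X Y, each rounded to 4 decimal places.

joint[0] = (0.0000, 0.0000)  (base)
link 0: phi[0] = -50 = -50 deg
  cos(-50 deg) = 0.6428, sin(-50 deg) = -0.7660
  joint[1] = (0.0000, 0.0000) + 5.4 * (0.6428, -0.7660) = (0.0000 + 3.4711, 0.0000 + -4.1366) = (3.4711, -4.1366)
link 1: phi[1] = -50 + 55 = 5 deg
  cos(5 deg) = 0.9962, sin(5 deg) = 0.0872
  joint[2] = (3.4711, -4.1366) + 3.8 * (0.9962, 0.0872) = (3.4711 + 3.7855, -4.1366 + 0.3312) = (7.2566, -3.8054)
End effector: (7.2566, -3.8054)

Answer: 7.2566 -3.8054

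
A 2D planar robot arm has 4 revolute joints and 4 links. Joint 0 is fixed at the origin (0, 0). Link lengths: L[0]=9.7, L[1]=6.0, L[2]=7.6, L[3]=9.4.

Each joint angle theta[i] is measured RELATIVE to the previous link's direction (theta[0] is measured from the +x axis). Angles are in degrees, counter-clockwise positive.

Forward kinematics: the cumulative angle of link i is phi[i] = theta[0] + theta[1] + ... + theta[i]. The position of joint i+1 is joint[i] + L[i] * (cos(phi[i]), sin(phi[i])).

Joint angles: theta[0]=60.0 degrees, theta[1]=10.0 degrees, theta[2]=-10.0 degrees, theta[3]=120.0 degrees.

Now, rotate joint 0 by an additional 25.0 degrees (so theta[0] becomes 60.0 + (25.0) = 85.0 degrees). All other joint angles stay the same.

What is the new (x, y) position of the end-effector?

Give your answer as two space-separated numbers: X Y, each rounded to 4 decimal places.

joint[0] = (0.0000, 0.0000)  (base)
link 0: phi[0] = 85 = 85 deg
  cos(85 deg) = 0.0872, sin(85 deg) = 0.9962
  joint[1] = (0.0000, 0.0000) + 9.7 * (0.0872, 0.9962) = (0.0000 + 0.8454, 0.0000 + 9.6631) = (0.8454, 9.6631)
link 1: phi[1] = 85 + 10 = 95 deg
  cos(95 deg) = -0.0872, sin(95 deg) = 0.9962
  joint[2] = (0.8454, 9.6631) + 6 * (-0.0872, 0.9962) = (0.8454 + -0.5229, 9.6631 + 5.9772) = (0.3225, 15.6403)
link 2: phi[2] = 85 + 10 + -10 = 85 deg
  cos(85 deg) = 0.0872, sin(85 deg) = 0.9962
  joint[3] = (0.3225, 15.6403) + 7.6 * (0.0872, 0.9962) = (0.3225 + 0.6624, 15.6403 + 7.5711) = (0.9849, 23.2113)
link 3: phi[3] = 85 + 10 + -10 + 120 = 205 deg
  cos(205 deg) = -0.9063, sin(205 deg) = -0.4226
  joint[4] = (0.9849, 23.2113) + 9.4 * (-0.9063, -0.4226) = (0.9849 + -8.5193, 23.2113 + -3.9726) = (-7.5344, 19.2387)
End effector: (-7.5344, 19.2387)

Answer: -7.5344 19.2387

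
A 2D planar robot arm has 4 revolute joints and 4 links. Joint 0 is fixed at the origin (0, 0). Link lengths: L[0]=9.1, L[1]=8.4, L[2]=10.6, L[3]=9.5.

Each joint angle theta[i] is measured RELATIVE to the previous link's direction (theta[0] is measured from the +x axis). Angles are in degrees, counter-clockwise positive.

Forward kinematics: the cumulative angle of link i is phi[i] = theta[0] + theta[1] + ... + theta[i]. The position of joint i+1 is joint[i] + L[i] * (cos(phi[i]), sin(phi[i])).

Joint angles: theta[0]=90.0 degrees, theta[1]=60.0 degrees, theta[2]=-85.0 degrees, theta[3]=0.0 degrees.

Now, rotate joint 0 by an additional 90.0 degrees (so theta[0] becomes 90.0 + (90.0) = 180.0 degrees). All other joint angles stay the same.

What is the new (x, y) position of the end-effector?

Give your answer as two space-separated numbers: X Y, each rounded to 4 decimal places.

joint[0] = (0.0000, 0.0000)  (base)
link 0: phi[0] = 180 = 180 deg
  cos(180 deg) = -1.0000, sin(180 deg) = 0.0000
  joint[1] = (0.0000, 0.0000) + 9.1 * (-1.0000, 0.0000) = (0.0000 + -9.1000, 0.0000 + 0.0000) = (-9.1000, 0.0000)
link 1: phi[1] = 180 + 60 = 240 deg
  cos(240 deg) = -0.5000, sin(240 deg) = -0.8660
  joint[2] = (-9.1000, 0.0000) + 8.4 * (-0.5000, -0.8660) = (-9.1000 + -4.2000, 0.0000 + -7.2746) = (-13.3000, -7.2746)
link 2: phi[2] = 180 + 60 + -85 = 155 deg
  cos(155 deg) = -0.9063, sin(155 deg) = 0.4226
  joint[3] = (-13.3000, -7.2746) + 10.6 * (-0.9063, 0.4226) = (-13.3000 + -9.6069, -7.2746 + 4.4798) = (-22.9069, -2.7949)
link 3: phi[3] = 180 + 60 + -85 + 0 = 155 deg
  cos(155 deg) = -0.9063, sin(155 deg) = 0.4226
  joint[4] = (-22.9069, -2.7949) + 9.5 * (-0.9063, 0.4226) = (-22.9069 + -8.6099, -2.7949 + 4.0149) = (-31.5168, 1.2200)
End effector: (-31.5168, 1.2200)

Answer: -31.5168 1.2200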